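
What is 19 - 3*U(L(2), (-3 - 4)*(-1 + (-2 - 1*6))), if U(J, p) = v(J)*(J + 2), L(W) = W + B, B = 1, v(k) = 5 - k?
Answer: -11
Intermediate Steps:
L(W) = 1 + W (L(W) = W + 1 = 1 + W)
U(J, p) = (2 + J)*(5 - J) (U(J, p) = (5 - J)*(J + 2) = (5 - J)*(2 + J) = (2 + J)*(5 - J))
19 - 3*U(L(2), (-3 - 4)*(-1 + (-2 - 1*6))) = 19 - (-3)*(-5 + (1 + 2))*(2 + (1 + 2)) = 19 - (-3)*(-5 + 3)*(2 + 3) = 19 - (-3)*(-2)*5 = 19 - 3*10 = 19 - 30 = -11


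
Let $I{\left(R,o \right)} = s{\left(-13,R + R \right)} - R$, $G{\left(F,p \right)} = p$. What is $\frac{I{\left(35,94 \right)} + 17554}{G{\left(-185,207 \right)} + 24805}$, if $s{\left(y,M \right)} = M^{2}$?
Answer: $\frac{22419}{25012} \approx 0.89633$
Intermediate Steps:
$I{\left(R,o \right)} = - R + 4 R^{2}$ ($I{\left(R,o \right)} = \left(R + R\right)^{2} - R = \left(2 R\right)^{2} - R = 4 R^{2} - R = - R + 4 R^{2}$)
$\frac{I{\left(35,94 \right)} + 17554}{G{\left(-185,207 \right)} + 24805} = \frac{35 \left(-1 + 4 \cdot 35\right) + 17554}{207 + 24805} = \frac{35 \left(-1 + 140\right) + 17554}{25012} = \left(35 \cdot 139 + 17554\right) \frac{1}{25012} = \left(4865 + 17554\right) \frac{1}{25012} = 22419 \cdot \frac{1}{25012} = \frac{22419}{25012}$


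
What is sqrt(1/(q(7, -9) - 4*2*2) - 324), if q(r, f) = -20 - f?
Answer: I*sqrt(26247)/9 ≈ 18.001*I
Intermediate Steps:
sqrt(1/(q(7, -9) - 4*2*2) - 324) = sqrt(1/((-20 - 1*(-9)) - 4*2*2) - 324) = sqrt(1/((-20 + 9) - 8*2) - 324) = sqrt(1/(-11 - 16) - 324) = sqrt(1/(-27) - 324) = sqrt(-1/27 - 324) = sqrt(-8749/27) = I*sqrt(26247)/9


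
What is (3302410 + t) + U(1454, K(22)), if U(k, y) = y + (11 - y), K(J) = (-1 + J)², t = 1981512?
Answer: 5283933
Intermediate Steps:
U(k, y) = 11
(3302410 + t) + U(1454, K(22)) = (3302410 + 1981512) + 11 = 5283922 + 11 = 5283933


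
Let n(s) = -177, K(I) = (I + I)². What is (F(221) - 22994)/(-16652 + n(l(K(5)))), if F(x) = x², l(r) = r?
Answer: -25847/16829 ≈ -1.5359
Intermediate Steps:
K(I) = 4*I² (K(I) = (2*I)² = 4*I²)
(F(221) - 22994)/(-16652 + n(l(K(5)))) = (221² - 22994)/(-16652 - 177) = (48841 - 22994)/(-16829) = 25847*(-1/16829) = -25847/16829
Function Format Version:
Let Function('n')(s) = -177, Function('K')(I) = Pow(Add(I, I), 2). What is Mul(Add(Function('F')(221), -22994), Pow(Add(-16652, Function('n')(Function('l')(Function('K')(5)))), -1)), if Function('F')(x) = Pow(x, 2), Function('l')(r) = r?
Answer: Rational(-25847, 16829) ≈ -1.5359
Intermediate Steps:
Function('K')(I) = Mul(4, Pow(I, 2)) (Function('K')(I) = Pow(Mul(2, I), 2) = Mul(4, Pow(I, 2)))
Mul(Add(Function('F')(221), -22994), Pow(Add(-16652, Function('n')(Function('l')(Function('K')(5)))), -1)) = Mul(Add(Pow(221, 2), -22994), Pow(Add(-16652, -177), -1)) = Mul(Add(48841, -22994), Pow(-16829, -1)) = Mul(25847, Rational(-1, 16829)) = Rational(-25847, 16829)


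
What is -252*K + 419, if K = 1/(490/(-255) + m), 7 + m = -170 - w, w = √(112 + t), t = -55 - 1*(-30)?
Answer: 17455378561/41519669 - 327726*√87/41519669 ≈ 420.34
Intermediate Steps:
t = -25 (t = -55 + 30 = -25)
w = √87 (w = √(112 - 25) = √87 ≈ 9.3274)
m = -177 - √87 (m = -7 + (-170 - √87) = -177 - √87 ≈ -186.33)
K = 1/(-9125/51 - √87) (K = 1/(490/(-255) + (-177 - √87)) = 1/(490*(-1/255) + (-177 - √87)) = 1/(-98/51 + (-177 - √87)) = 1/(-9125/51 - √87) ≈ -0.0053121)
-252*K + 419 = -252*(-465375/83039338 + 2601*√87/83039338) + 419 = (58637250/41519669 - 327726*√87/41519669) + 419 = 17455378561/41519669 - 327726*√87/41519669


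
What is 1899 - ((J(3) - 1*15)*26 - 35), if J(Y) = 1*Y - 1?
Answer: 2272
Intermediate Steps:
J(Y) = -1 + Y (J(Y) = Y - 1 = -1 + Y)
1899 - ((J(3) - 1*15)*26 - 35) = 1899 - (((-1 + 3) - 1*15)*26 - 35) = 1899 - ((2 - 15)*26 - 35) = 1899 - (-13*26 - 35) = 1899 - (-338 - 35) = 1899 - 1*(-373) = 1899 + 373 = 2272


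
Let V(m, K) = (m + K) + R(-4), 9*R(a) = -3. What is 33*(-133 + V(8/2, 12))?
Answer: -3872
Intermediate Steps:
R(a) = -⅓ (R(a) = (⅑)*(-3) = -⅓)
V(m, K) = -⅓ + K + m (V(m, K) = (m + K) - ⅓ = (K + m) - ⅓ = -⅓ + K + m)
33*(-133 + V(8/2, 12)) = 33*(-133 + (-⅓ + 12 + 8/2)) = 33*(-133 + (-⅓ + 12 + 8*(½))) = 33*(-133 + (-⅓ + 12 + 4)) = 33*(-133 + 47/3) = 33*(-352/3) = -3872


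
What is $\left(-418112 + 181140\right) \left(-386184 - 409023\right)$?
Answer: $188441793204$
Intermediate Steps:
$\left(-418112 + 181140\right) \left(-386184 - 409023\right) = \left(-236972\right) \left(-795207\right) = 188441793204$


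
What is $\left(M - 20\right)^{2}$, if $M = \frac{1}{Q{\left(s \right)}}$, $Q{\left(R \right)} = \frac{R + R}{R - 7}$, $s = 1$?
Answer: $529$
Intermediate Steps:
$Q{\left(R \right)} = \frac{2 R}{-7 + R}$
$M = -3$ ($M = \frac{1}{2 \cdot 1 \frac{1}{-7 + 1}} = \frac{1}{2 \cdot 1 \frac{1}{-6}} = \frac{1}{2 \cdot 1 \left(- \frac{1}{6}\right)} = \frac{1}{- \frac{1}{3}} = -3$)
$\left(M - 20\right)^{2} = \left(-3 - 20\right)^{2} = \left(-23\right)^{2} = 529$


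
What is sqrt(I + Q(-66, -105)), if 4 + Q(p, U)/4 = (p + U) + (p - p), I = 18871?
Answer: 3*sqrt(2019) ≈ 134.80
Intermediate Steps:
Q(p, U) = -16 + 4*U + 4*p (Q(p, U) = -16 + 4*((p + U) + (p - p)) = -16 + 4*((U + p) + 0) = -16 + 4*(U + p) = -16 + (4*U + 4*p) = -16 + 4*U + 4*p)
sqrt(I + Q(-66, -105)) = sqrt(18871 + (-16 + 4*(-105) + 4*(-66))) = sqrt(18871 + (-16 - 420 - 264)) = sqrt(18871 - 700) = sqrt(18171) = 3*sqrt(2019)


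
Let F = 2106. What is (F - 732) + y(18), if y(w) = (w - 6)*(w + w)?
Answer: 1806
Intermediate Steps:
y(w) = 2*w*(-6 + w) (y(w) = (-6 + w)*(2*w) = 2*w*(-6 + w))
(F - 732) + y(18) = (2106 - 732) + 2*18*(-6 + 18) = 1374 + 2*18*12 = 1374 + 432 = 1806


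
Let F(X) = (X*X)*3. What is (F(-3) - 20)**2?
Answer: 49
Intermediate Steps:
F(X) = 3*X**2 (F(X) = X**2*3 = 3*X**2)
(F(-3) - 20)**2 = (3*(-3)**2 - 20)**2 = (3*9 - 20)**2 = (27 - 20)**2 = 7**2 = 49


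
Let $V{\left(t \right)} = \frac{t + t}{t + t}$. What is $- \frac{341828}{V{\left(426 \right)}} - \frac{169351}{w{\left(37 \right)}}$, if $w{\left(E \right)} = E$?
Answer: $- \frac{12816987}{37} \approx -3.4641 \cdot 10^{5}$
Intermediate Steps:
$V{\left(t \right)} = 1$ ($V{\left(t \right)} = \frac{2 t}{2 t} = 2 t \frac{1}{2 t} = 1$)
$- \frac{341828}{V{\left(426 \right)}} - \frac{169351}{w{\left(37 \right)}} = - \frac{341828}{1} - \frac{169351}{37} = \left(-341828\right) 1 - \frac{169351}{37} = -341828 - \frac{169351}{37} = - \frac{12816987}{37}$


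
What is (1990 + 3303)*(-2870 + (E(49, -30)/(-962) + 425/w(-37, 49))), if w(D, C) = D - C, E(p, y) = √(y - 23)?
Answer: -1308667785/86 - 5293*I*√53/962 ≈ -1.5217e+7 - 40.056*I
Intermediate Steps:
E(p, y) = √(-23 + y)
(1990 + 3303)*(-2870 + (E(49, -30)/(-962) + 425/w(-37, 49))) = (1990 + 3303)*(-2870 + (√(-23 - 30)/(-962) + 425/(-37 - 1*49))) = 5293*(-2870 + (√(-53)*(-1/962) + 425/(-37 - 49))) = 5293*(-2870 + ((I*√53)*(-1/962) + 425/(-86))) = 5293*(-2870 + (-I*√53/962 + 425*(-1/86))) = 5293*(-2870 + (-I*√53/962 - 425/86)) = 5293*(-2870 + (-425/86 - I*√53/962)) = 5293*(-247245/86 - I*√53/962) = -1308667785/86 - 5293*I*√53/962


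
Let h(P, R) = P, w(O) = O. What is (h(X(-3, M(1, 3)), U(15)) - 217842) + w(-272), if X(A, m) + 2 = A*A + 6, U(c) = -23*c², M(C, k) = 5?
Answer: -218101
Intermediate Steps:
X(A, m) = 4 + A² (X(A, m) = -2 + (A*A + 6) = -2 + (A² + 6) = -2 + (6 + A²) = 4 + A²)
(h(X(-3, M(1, 3)), U(15)) - 217842) + w(-272) = ((4 + (-3)²) - 217842) - 272 = ((4 + 9) - 217842) - 272 = (13 - 217842) - 272 = -217829 - 272 = -218101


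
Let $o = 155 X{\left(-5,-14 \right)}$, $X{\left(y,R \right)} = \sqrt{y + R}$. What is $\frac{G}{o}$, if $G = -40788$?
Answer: $\frac{40788 i \sqrt{19}}{2945} \approx 60.37 i$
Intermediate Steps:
$X{\left(y,R \right)} = \sqrt{R + y}$
$o = 155 i \sqrt{19}$ ($o = 155 \sqrt{-14 - 5} = 155 \sqrt{-19} = 155 i \sqrt{19} \approx 675.63 i$)
$\frac{G}{o} = - \frac{40788}{155 i \sqrt{19}} = - 40788 \left(- \frac{i \sqrt{19}}{2945}\right) = \frac{40788 i \sqrt{19}}{2945}$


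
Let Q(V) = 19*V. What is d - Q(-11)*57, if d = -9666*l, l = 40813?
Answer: -394486545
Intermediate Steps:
d = -394498458 (d = -9666/(1/40813) = -9666/1/40813 = -9666*40813 = -394498458)
d - Q(-11)*57 = -394498458 - 19*(-11)*57 = -394498458 - (-209)*57 = -394498458 - 1*(-11913) = -394498458 + 11913 = -394486545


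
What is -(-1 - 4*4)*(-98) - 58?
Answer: -1724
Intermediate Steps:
-(-1 - 4*4)*(-98) - 58 = -(-1 - 16)*(-98) - 58 = -1*(-17)*(-98) - 58 = 17*(-98) - 58 = -1666 - 58 = -1724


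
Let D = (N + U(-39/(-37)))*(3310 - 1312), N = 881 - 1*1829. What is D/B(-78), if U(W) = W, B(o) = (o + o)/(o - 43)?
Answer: -38155293/26 ≈ -1.4675e+6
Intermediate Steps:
B(o) = 2*o/(-43 + o) (B(o) = (2*o)/(-43 + o) = 2*o/(-43 + o))
N = -948 (N = 881 - 1829 = -948)
D = -1891998 (D = (-948 - 39/(-37))*(3310 - 1312) = (-948 - 39*(-1/37))*1998 = (-948 + 39/37)*1998 = -35037/37*1998 = -1891998)
D/B(-78) = -1891998/(2*(-78)/(-43 - 78)) = -1891998/(2*(-78)/(-121)) = -1891998/(2*(-78)*(-1/121)) = -1891998/156/121 = -1891998*121/156 = -38155293/26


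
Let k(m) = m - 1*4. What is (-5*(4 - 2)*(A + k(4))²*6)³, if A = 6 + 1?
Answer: -25412184000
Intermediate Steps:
A = 7
k(m) = -4 + m (k(m) = m - 4 = -4 + m)
(-5*(4 - 2)*(A + k(4))²*6)³ = (-5*(4 - 2)*(7 + (-4 + 4))²*6)³ = (-10*(7 + 0)²*6)³ = (-10*7²*6)³ = (-10*49*6)³ = (-5*98*6)³ = (-490*6)³ = (-2940)³ = -25412184000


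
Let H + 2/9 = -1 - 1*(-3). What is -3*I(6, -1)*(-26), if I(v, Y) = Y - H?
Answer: -650/3 ≈ -216.67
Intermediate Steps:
H = 16/9 (H = -2/9 + (-1 - 1*(-3)) = -2/9 + (-1 + 3) = -2/9 + 2 = 16/9 ≈ 1.7778)
I(v, Y) = -16/9 + Y (I(v, Y) = Y - 1*16/9 = Y - 16/9 = -16/9 + Y)
-3*I(6, -1)*(-26) = -3*(-16/9 - 1)*(-26) = -3*(-25/9)*(-26) = (25/3)*(-26) = -650/3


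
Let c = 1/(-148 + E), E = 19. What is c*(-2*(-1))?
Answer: -2/129 ≈ -0.015504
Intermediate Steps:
c = -1/129 (c = 1/(-148 + 19) = 1/(-129) = -1/129 ≈ -0.0077519)
c*(-2*(-1)) = -(-2)*(-1)/129 = -1/129*2 = -2/129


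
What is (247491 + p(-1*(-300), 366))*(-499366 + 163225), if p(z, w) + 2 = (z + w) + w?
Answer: -83538097461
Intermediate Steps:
p(z, w) = -2 + z + 2*w (p(z, w) = -2 + ((z + w) + w) = -2 + ((w + z) + w) = -2 + (z + 2*w) = -2 + z + 2*w)
(247491 + p(-1*(-300), 366))*(-499366 + 163225) = (247491 + (-2 - 1*(-300) + 2*366))*(-499366 + 163225) = (247491 + (-2 + 300 + 732))*(-336141) = (247491 + 1030)*(-336141) = 248521*(-336141) = -83538097461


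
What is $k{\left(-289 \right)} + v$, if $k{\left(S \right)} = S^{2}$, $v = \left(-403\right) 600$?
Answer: $-158279$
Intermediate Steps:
$v = -241800$
$k{\left(-289 \right)} + v = \left(-289\right)^{2} - 241800 = 83521 - 241800 = -158279$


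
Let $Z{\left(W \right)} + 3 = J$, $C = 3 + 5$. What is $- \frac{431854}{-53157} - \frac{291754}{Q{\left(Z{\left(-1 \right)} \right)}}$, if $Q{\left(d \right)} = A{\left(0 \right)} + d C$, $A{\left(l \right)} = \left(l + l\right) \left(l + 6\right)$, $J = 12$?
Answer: $- \frac{2579612315}{637884} \approx -4044.0$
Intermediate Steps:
$C = 8$
$Z{\left(W \right)} = 9$ ($Z{\left(W \right)} = -3 + 12 = 9$)
$A{\left(l \right)} = 2 l \left(6 + l\right)$
$Q{\left(d \right)} = 8 d$ ($Q{\left(d \right)} = 2 \cdot 0 \left(6 + 0\right) + d 8 = 2 \cdot 0 \cdot 6 + 8 d = 0 + 8 d = 8 d$)
$- \frac{431854}{-53157} - \frac{291754}{Q{\left(Z{\left(-1 \right)} \right)}} = - \frac{431854}{-53157} - \frac{291754}{8 \cdot 9} = \left(-431854\right) \left(- \frac{1}{53157}\right) - \frac{291754}{72} = \frac{431854}{53157} - \frac{145877}{36} = - \frac{2579612315}{637884}$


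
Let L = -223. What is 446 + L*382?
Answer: -84740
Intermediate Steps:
446 + L*382 = 446 - 223*382 = 446 - 85186 = -84740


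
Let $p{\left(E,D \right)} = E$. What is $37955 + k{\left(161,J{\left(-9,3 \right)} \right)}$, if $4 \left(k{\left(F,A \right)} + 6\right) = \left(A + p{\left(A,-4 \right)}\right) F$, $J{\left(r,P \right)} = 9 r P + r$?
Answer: $17663$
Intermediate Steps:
$J{\left(r,P \right)} = r + 9 P r$ ($J{\left(r,P \right)} = 9 P r + r = r + 9 P r$)
$k{\left(F,A \right)} = -6 + \frac{A F}{2}$ ($k{\left(F,A \right)} = -6 + \frac{\left(A + A\right) F}{4} = -6 + \frac{2 A F}{4} = -6 + \frac{A F}{2}$)
$37955 + k{\left(161,J{\left(-9,3 \right)} \right)} = 37955 + \left(-6 + \frac{1}{2} \left(- 9 \left(1 + 9 \cdot 3\right)\right) 161\right) = 37955 + \left(-6 + \frac{1}{2} \left(- 9 \left(1 + 27\right)\right) 161\right) = 37955 + \left(-6 + \frac{1}{2} \left(\left(-9\right) 28\right) 161\right) = 37955 + \left(-6 + \frac{1}{2} \left(-252\right) 161\right) = 37955 - 20292 = 17663$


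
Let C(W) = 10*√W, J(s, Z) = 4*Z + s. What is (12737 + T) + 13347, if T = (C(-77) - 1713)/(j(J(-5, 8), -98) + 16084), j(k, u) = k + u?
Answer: 417681379/16013 + 10*I*√77/16013 ≈ 26084.0 + 0.0054799*I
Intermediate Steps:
J(s, Z) = s + 4*Z
T = -1713/16013 + 10*I*√77/16013 (T = (10*√(-77) - 1713)/(((-5 + 4*8) - 98) + 16084) = (10*(I*√77) - 1713)/(((-5 + 32) - 98) + 16084) = (10*I*√77 - 1713)/((27 - 98) + 16084) = (-1713 + 10*I*√77)/(-71 + 16084) = (-1713 + 10*I*√77)/16013 = (-1713 + 10*I*√77)*(1/16013) = -1713/16013 + 10*I*√77/16013 ≈ -0.10698 + 0.0054799*I)
(12737 + T) + 13347 = (12737 + (-1713/16013 + 10*I*√77/16013)) + 13347 = (203955868/16013 + 10*I*√77/16013) + 13347 = 417681379/16013 + 10*I*√77/16013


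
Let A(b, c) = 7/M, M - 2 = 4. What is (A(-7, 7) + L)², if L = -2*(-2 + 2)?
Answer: 49/36 ≈ 1.3611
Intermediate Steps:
M = 6 (M = 2 + 4 = 6)
L = 0 (L = -2*0 = 0)
A(b, c) = 7/6
(A(-7, 7) + L)² = (7/6 + 0)² = (7/6)² = 49/36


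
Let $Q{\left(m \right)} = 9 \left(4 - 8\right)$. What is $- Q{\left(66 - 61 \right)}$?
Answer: $36$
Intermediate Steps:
$Q{\left(m \right)} = -36$ ($Q{\left(m \right)} = 9 \left(-4\right) = -36$)
$- Q{\left(66 - 61 \right)} = \left(-1\right) \left(-36\right) = 36$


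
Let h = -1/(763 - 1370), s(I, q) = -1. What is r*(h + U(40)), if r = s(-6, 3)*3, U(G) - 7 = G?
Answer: -85590/607 ≈ -141.00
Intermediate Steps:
U(G) = 7 + G
h = 1/607 (h = -1/(-607) = -1*(-1/607) = 1/607 ≈ 0.0016474)
r = -3 (r = -1*3 = -3)
r*(h + U(40)) = -3*(1/607 + (7 + 40)) = -3*(1/607 + 47) = -3*28530/607 = -85590/607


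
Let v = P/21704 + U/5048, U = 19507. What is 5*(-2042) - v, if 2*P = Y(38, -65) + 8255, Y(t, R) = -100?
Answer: -279767464867/27390448 ≈ -10214.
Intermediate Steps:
P = 8155/2 (P = (-100 + 8255)/2 = (½)*8155 = 8155/2 ≈ 4077.5)
v = 110990787/27390448 (v = (8155/2)/21704 + 19507/5048 = (8155/2)*(1/21704) + 19507*(1/5048) = 8155/43408 + 19507/5048 = 110990787/27390448 ≈ 4.0522)
5*(-2042) - v = 5*(-2042) - 1*110990787/27390448 = -10210 - 110990787/27390448 = -279767464867/27390448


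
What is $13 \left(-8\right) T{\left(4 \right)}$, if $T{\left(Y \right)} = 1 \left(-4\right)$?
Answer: $416$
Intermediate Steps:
$T{\left(Y \right)} = -4$
$13 \left(-8\right) T{\left(4 \right)} = 13 \left(-8\right) \left(-4\right) = \left(-104\right) \left(-4\right) = 416$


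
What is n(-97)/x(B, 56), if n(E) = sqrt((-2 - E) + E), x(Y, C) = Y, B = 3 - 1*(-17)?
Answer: I*sqrt(2)/20 ≈ 0.070711*I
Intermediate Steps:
B = 20 (B = 3 + 17 = 20)
n(E) = I*sqrt(2) (n(E) = sqrt(-2) = I*sqrt(2))
n(-97)/x(B, 56) = (I*sqrt(2))/20 = (I*sqrt(2))*(1/20) = I*sqrt(2)/20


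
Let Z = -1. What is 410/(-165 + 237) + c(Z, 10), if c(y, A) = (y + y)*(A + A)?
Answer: -1235/36 ≈ -34.306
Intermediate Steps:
c(y, A) = 4*A*y (c(y, A) = (2*y)*(2*A) = 4*A*y)
410/(-165 + 237) + c(Z, 10) = 410/(-165 + 237) + 4*10*(-1) = 410/72 - 40 = 410*(1/72) - 40 = 205/36 - 40 = -1235/36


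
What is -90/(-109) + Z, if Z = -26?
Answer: -2744/109 ≈ -25.174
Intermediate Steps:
-90/(-109) + Z = -90/(-109) - 26 = -1/109*(-90) - 26 = 90/109 - 26 = -2744/109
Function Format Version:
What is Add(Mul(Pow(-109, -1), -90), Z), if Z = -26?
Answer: Rational(-2744, 109) ≈ -25.174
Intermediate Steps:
Add(Mul(Pow(-109, -1), -90), Z) = Add(Mul(Pow(-109, -1), -90), -26) = Add(Mul(Rational(-1, 109), -90), -26) = Add(Rational(90, 109), -26) = Rational(-2744, 109)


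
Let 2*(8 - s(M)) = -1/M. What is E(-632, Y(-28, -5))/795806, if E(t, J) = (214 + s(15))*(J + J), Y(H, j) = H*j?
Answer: 93254/1193709 ≈ 0.078121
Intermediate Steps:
s(M) = 8 + 1/(2*M) (s(M) = 8 - (-1)/(2*M) = 8 + 1/(2*M))
E(t, J) = 6661*J/15 (E(t, J) = (214 + (8 + (½)/15))*(J + J) = (214 + (8 + (½)*(1/15)))*(2*J) = (214 + (8 + 1/30))*(2*J) = (214 + 241/30)*(2*J) = 6661*(2*J)/30 = 6661*J/15)
E(-632, Y(-28, -5))/795806 = (6661*(-28*(-5))/15)/795806 = ((6661/15)*140)*(1/795806) = (186508/3)*(1/795806) = 93254/1193709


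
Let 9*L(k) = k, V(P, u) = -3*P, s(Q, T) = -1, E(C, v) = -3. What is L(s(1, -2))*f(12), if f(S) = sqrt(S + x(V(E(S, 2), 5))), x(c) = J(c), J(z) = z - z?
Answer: -2*sqrt(3)/9 ≈ -0.38490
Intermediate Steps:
J(z) = 0
x(c) = 0
L(k) = k/9
f(S) = sqrt(S) (f(S) = sqrt(S + 0) = sqrt(S))
L(s(1, -2))*f(12) = ((1/9)*(-1))*sqrt(12) = -2*sqrt(3)/9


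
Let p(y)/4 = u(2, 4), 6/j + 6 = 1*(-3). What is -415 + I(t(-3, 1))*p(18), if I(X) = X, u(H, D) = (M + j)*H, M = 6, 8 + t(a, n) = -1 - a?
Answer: -671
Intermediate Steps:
t(a, n) = -9 - a (t(a, n) = -8 + (-1 - a) = -9 - a)
j = -2/3 (j = 6/(-6 + 1*(-3)) = 6/(-6 - 3) = 6/(-9) = 6*(-1/9) = -2/3 ≈ -0.66667)
u(H, D) = 16*H/3 (u(H, D) = (6 - 2/3)*H = 16*H/3)
p(y) = 128/3 (p(y) = 4*((16/3)*2) = 4*(32/3) = 128/3)
-415 + I(t(-3, 1))*p(18) = -415 + (-9 - 1*(-3))*(128/3) = -415 + (-9 + 3)*(128/3) = -415 - 6*128/3 = -415 - 256 = -671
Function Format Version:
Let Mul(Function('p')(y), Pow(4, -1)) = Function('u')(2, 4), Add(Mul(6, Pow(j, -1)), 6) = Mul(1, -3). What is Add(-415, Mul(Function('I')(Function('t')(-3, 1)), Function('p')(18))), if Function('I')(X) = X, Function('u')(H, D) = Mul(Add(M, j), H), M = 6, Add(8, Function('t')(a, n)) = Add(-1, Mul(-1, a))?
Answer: -671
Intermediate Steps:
Function('t')(a, n) = Add(-9, Mul(-1, a)) (Function('t')(a, n) = Add(-8, Add(-1, Mul(-1, a))) = Add(-9, Mul(-1, a)))
j = Rational(-2, 3) (j = Mul(6, Pow(Add(-6, Mul(1, -3)), -1)) = Mul(6, Pow(Add(-6, -3), -1)) = Mul(6, Pow(-9, -1)) = Mul(6, Rational(-1, 9)) = Rational(-2, 3) ≈ -0.66667)
Function('u')(H, D) = Mul(Rational(16, 3), H) (Function('u')(H, D) = Mul(Add(6, Rational(-2, 3)), H) = Mul(Rational(16, 3), H))
Function('p')(y) = Rational(128, 3) (Function('p')(y) = Mul(4, Mul(Rational(16, 3), 2)) = Mul(4, Rational(32, 3)) = Rational(128, 3))
Add(-415, Mul(Function('I')(Function('t')(-3, 1)), Function('p')(18))) = Add(-415, Mul(Add(-9, Mul(-1, -3)), Rational(128, 3))) = Add(-415, Mul(Add(-9, 3), Rational(128, 3))) = Add(-415, Mul(-6, Rational(128, 3))) = Add(-415, -256) = -671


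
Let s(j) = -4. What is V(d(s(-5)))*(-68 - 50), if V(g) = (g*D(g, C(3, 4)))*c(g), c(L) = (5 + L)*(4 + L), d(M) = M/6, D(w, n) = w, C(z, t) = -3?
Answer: -61360/81 ≈ -757.53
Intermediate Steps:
d(M) = M/6 (d(M) = M*(⅙) = M/6)
c(L) = (4 + L)*(5 + L)
V(g) = g²*(20 + g² + 9*g) (V(g) = (g*g)*(20 + g² + 9*g) = g²*(20 + g² + 9*g))
V(d(s(-5)))*(-68 - 50) = (((⅙)*(-4))²*(20 + ((⅙)*(-4))² + 9*((⅙)*(-4))))*(-68 - 50) = ((-⅔)²*(20 + (-⅔)² + 9*(-⅔)))*(-118) = (4*(20 + 4/9 - 6)/9)*(-118) = ((4/9)*(130/9))*(-118) = (520/81)*(-118) = -61360/81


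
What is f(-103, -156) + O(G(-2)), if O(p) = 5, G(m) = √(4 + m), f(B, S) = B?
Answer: -98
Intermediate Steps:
f(-103, -156) + O(G(-2)) = -103 + 5 = -98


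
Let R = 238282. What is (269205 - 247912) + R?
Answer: 259575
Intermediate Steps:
(269205 - 247912) + R = (269205 - 247912) + 238282 = 21293 + 238282 = 259575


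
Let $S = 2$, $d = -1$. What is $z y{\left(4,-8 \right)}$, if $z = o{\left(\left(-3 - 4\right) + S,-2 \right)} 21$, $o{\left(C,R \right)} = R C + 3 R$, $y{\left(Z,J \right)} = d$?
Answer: $-84$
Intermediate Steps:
$y{\left(Z,J \right)} = -1$
$o{\left(C,R \right)} = 3 R + C R$ ($o{\left(C,R \right)} = C R + 3 R = 3 R + C R$)
$z = 84$ ($z = - 2 \left(3 + \left(\left(-3 - 4\right) + 2\right)\right) 21 = - 2 \left(3 + \left(-7 + 2\right)\right) 21 = - 2 \left(3 - 5\right) 21 = \left(-2\right) \left(-2\right) 21 = 4 \cdot 21 = 84$)
$z y{\left(4,-8 \right)} = 84 \left(-1\right) = -84$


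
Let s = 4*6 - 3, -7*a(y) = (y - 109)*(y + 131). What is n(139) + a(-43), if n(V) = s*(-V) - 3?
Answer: -7078/7 ≈ -1011.1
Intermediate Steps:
a(y) = -(-109 + y)*(131 + y)/7 (a(y) = -(y - 109)*(y + 131)/7 = -(-109 + y)*(131 + y)/7)
s = 21 (s = 24 - 3 = 21)
n(V) = -3 - 21*V (n(V) = 21*(-V) - 3 = -21*V - 3 = -3 - 21*V)
n(139) + a(-43) = (-3 - 21*139) + (14279/7 - 22/7*(-43) - ⅐*(-43)²) = (-3 - 2919) + (14279/7 + 946/7 - ⅐*1849) = -2922 + (14279/7 + 946/7 - 1849/7) = -2922 + 13376/7 = -7078/7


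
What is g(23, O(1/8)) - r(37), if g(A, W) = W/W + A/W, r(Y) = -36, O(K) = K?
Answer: 221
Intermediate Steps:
g(A, W) = 1 + A/W
g(23, O(1/8)) - r(37) = (23 + 1/8)/(1/8) - 1*(-36) = (23 + ⅛)/(⅛) + 36 = 8*(185/8) + 36 = 185 + 36 = 221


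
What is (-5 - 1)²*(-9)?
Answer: -324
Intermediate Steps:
(-5 - 1)²*(-9) = (-6)²*(-9) = 36*(-9) = -324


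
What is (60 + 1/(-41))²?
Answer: 6046681/1681 ≈ 3597.1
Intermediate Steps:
(60 + 1/(-41))² = (60 - 1/41)² = (2459/41)² = 6046681/1681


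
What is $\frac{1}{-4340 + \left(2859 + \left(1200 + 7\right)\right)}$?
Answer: $- \frac{1}{274} \approx -0.0036496$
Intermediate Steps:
$\frac{1}{-4340 + \left(2859 + \left(1200 + 7\right)\right)} = \frac{1}{-4340 + \left(2859 + 1207\right)} = \frac{1}{-4340 + 4066} = \frac{1}{-274} = - \frac{1}{274}$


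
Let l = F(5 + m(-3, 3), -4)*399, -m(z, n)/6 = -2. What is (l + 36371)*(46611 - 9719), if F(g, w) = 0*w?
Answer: 1341798932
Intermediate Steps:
m(z, n) = 12 (m(z, n) = -6*(-2) = 12)
F(g, w) = 0
l = 0 (l = 0*399 = 0)
(l + 36371)*(46611 - 9719) = (0 + 36371)*(46611 - 9719) = 36371*36892 = 1341798932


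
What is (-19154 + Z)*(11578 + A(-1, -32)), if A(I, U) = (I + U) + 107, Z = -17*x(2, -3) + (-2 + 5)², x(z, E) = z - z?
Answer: -223077540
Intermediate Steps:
x(z, E) = 0
Z = 9 (Z = -17*0 + (-2 + 5)² = 0 + 3² = 0 + 9 = 9)
A(I, U) = 107 + I + U
(-19154 + Z)*(11578 + A(-1, -32)) = (-19154 + 9)*(11578 + (107 - 1 - 32)) = -19145*(11578 + 74) = -19145*11652 = -223077540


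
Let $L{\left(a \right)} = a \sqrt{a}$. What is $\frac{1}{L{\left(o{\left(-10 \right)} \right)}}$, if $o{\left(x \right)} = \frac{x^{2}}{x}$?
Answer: $\frac{i \sqrt{10}}{100} \approx 0.031623 i$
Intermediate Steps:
$o{\left(x \right)} = x$
$L{\left(a \right)} = a^{\frac{3}{2}}$
$\frac{1}{L{\left(o{\left(-10 \right)} \right)}} = \frac{1}{\left(-10\right)^{\frac{3}{2}}} = \frac{1}{\left(-10\right) i \sqrt{10}} = \frac{i \sqrt{10}}{100}$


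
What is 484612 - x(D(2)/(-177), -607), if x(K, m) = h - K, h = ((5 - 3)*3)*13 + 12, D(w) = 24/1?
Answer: 28586790/59 ≈ 4.8452e+5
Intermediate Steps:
D(w) = 24 (D(w) = 24*1 = 24)
h = 90 (h = (2*3)*13 + 12 = 6*13 + 12 = 78 + 12 = 90)
x(K, m) = 90 - K
484612 - x(D(2)/(-177), -607) = 484612 - (90 - 24/(-177)) = 484612 - (90 - 24*(-1)/177) = 484612 - (90 - 1*(-8/59)) = 484612 - (90 + 8/59) = 484612 - 1*5318/59 = 484612 - 5318/59 = 28586790/59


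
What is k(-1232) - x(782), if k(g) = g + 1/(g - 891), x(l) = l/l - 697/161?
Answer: -419963529/341803 ≈ -1228.7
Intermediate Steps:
x(l) = -536/161 (x(l) = 1 - 697*1/161 = 1 - 697/161 = -536/161)
k(g) = g + 1/(-891 + g)
k(-1232) - x(782) = (1 + (-1232)**2 - 891*(-1232))/(-891 - 1232) - 1*(-536/161) = (1 + 1517824 + 1097712)/(-2123) + 536/161 = -1/2123*2615537 + 536/161 = -2615537/2123 + 536/161 = -419963529/341803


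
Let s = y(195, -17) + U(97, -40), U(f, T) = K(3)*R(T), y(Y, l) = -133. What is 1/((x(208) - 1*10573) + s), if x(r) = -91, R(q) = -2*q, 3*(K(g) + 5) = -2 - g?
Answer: -3/33991 ≈ -8.8259e-5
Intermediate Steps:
K(g) = -17/3 - g/3 (K(g) = -5 + (-2 - g)/3 = -5 + (-⅔ - g/3) = -17/3 - g/3)
U(f, T) = 40*T/3 (U(f, T) = (-17/3 - ⅓*3)*(-2*T) = (-17/3 - 1)*(-2*T) = -(-40)*T/3 = 40*T/3)
s = -1999/3 (s = -133 + (40/3)*(-40) = -133 - 1600/3 = -1999/3 ≈ -666.33)
1/((x(208) - 1*10573) + s) = 1/((-91 - 1*10573) - 1999/3) = 1/((-91 - 10573) - 1999/3) = 1/(-10664 - 1999/3) = 1/(-33991/3) = -3/33991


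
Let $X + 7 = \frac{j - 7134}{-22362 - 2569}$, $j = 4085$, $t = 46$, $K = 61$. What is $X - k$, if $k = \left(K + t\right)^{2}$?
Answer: $- \frac{285606487}{24931} \approx -11456.0$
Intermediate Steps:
$k = 11449$ ($k = \left(61 + 46\right)^{2} = 107^{2} = 11449$)
$X = - \frac{171468}{24931}$ ($X = -7 + \frac{4085 - 7134}{-22362 - 2569} = -7 - \frac{3049}{-24931} = -7 - - \frac{3049}{24931} = -7 + \frac{3049}{24931} = - \frac{171468}{24931} \approx -6.8777$)
$X - k = - \frac{171468}{24931} - 11449 = - \frac{285606487}{24931}$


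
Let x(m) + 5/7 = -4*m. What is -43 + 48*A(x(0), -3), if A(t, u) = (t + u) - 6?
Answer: -3565/7 ≈ -509.29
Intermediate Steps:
x(m) = -5/7 - 4*m
A(t, u) = -6 + t + u
-43 + 48*A(x(0), -3) = -43 + 48*(-6 + (-5/7 - 4*0) - 3) = -43 + 48*(-6 + (-5/7 + 0) - 3) = -43 + 48*(-6 - 5/7 - 3) = -43 + 48*(-68/7) = -43 - 3264/7 = -3565/7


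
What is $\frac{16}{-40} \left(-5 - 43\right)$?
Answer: $\frac{96}{5} \approx 19.2$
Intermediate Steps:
$\frac{16}{-40} \left(-5 - 43\right) = 16 \left(- \frac{1}{40}\right) \left(-48\right) = \left(- \frac{2}{5}\right) \left(-48\right) = \frac{96}{5}$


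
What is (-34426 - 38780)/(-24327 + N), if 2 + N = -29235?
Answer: 5229/3826 ≈ 1.3667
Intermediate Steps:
N = -29237 (N = -2 - 29235 = -29237)
(-34426 - 38780)/(-24327 + N) = (-34426 - 38780)/(-24327 - 29237) = -73206/(-53564) = -73206*(-1/53564) = 5229/3826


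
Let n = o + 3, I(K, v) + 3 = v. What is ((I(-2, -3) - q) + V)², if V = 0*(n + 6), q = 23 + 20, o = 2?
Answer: 2401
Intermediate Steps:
I(K, v) = -3 + v
q = 43
n = 5 (n = 2 + 3 = 5)
V = 0 (V = 0*(5 + 6) = 0*11 = 0)
((I(-2, -3) - q) + V)² = (((-3 - 3) - 1*43) + 0)² = ((-6 - 43) + 0)² = (-49 + 0)² = (-49)² = 2401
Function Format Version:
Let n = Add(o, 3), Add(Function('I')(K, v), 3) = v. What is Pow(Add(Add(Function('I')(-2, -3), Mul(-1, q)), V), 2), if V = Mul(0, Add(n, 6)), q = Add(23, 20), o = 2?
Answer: 2401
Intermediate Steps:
Function('I')(K, v) = Add(-3, v)
q = 43
n = 5 (n = Add(2, 3) = 5)
V = 0 (V = Mul(0, Add(5, 6)) = Mul(0, 11) = 0)
Pow(Add(Add(Function('I')(-2, -3), Mul(-1, q)), V), 2) = Pow(Add(Add(Add(-3, -3), Mul(-1, 43)), 0), 2) = Pow(Add(Add(-6, -43), 0), 2) = Pow(Add(-49, 0), 2) = Pow(-49, 2) = 2401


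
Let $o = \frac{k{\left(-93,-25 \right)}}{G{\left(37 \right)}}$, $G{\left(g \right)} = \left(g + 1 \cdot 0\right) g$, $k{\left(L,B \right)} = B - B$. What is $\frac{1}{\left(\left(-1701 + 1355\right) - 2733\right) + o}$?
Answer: $- \frac{1}{3079} \approx -0.00032478$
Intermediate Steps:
$k{\left(L,B \right)} = 0$
$G{\left(g \right)} = g^{2}$ ($G{\left(g \right)} = \left(g + 0\right) g = g g = g^{2}$)
$o = 0$ ($o = \frac{0}{37^{2}} = \frac{0}{1369} = 0 \cdot \frac{1}{1369} = 0$)
$\frac{1}{\left(\left(-1701 + 1355\right) - 2733\right) + o} = \frac{1}{\left(\left(-1701 + 1355\right) - 2733\right) + 0} = \frac{1}{\left(-346 - 2733\right) + 0} = \frac{1}{-3079 + 0} = \frac{1}{-3079} = - \frac{1}{3079}$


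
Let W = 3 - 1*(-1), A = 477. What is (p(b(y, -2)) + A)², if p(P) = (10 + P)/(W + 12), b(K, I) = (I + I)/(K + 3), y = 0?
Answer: 131354521/576 ≈ 2.2805e+5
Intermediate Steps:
b(K, I) = 2*I/(3 + K) (b(K, I) = (2*I)/(3 + K) = 2*I/(3 + K))
W = 4 (W = 3 + 1 = 4)
p(P) = 5/8 + P/16 (p(P) = (10 + P)/(4 + 12) = (10 + P)/16 = (10 + P)*(1/16) = 5/8 + P/16)
(p(b(y, -2)) + A)² = ((5/8 + (2*(-2)/(3 + 0))/16) + 477)² = ((5/8 + (2*(-2)/3)/16) + 477)² = ((5/8 + (2*(-2)*(⅓))/16) + 477)² = ((5/8 + (1/16)*(-4/3)) + 477)² = ((5/8 - 1/12) + 477)² = (13/24 + 477)² = (11461/24)² = 131354521/576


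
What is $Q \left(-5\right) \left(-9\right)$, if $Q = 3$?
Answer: $135$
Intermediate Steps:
$Q \left(-5\right) \left(-9\right) = 3 \left(-5\right) \left(-9\right) = \left(-15\right) \left(-9\right) = 135$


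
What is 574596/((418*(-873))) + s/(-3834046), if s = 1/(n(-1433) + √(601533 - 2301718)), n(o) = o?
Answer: -41764883991440589/26524011440762372 + I*√1700185/14391758785004 ≈ -1.5746 + 9.0601e-11*I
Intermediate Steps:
s = 1/(-1433 + I*√1700185) (s = 1/(-1433 + √(601533 - 2301718)) = 1/(-1433 + √(-1700185)) = 1/(-1433 + I*√1700185) ≈ -0.00038176 - 0.00034737*I)
574596/((418*(-873))) + s/(-3834046) = 574596/((418*(-873))) + (-1433/3753674 - I*√1700185/3753674)/(-3834046) = 574596/(-364914) + (-1433/3753674 - I*√1700185/3753674)*(-1/3834046) = 574596*(-1/364914) + (1433/14391758785004 + I*√1700185/14391758785004) = -2902/1843 + (1433/14391758785004 + I*√1700185/14391758785004) = -41764883991440589/26524011440762372 + I*√1700185/14391758785004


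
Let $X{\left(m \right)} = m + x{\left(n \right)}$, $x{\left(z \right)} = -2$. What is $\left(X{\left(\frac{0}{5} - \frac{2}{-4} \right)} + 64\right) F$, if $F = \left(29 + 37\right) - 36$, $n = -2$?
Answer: $1875$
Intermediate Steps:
$F = 30$ ($F = 66 - 36 = 30$)
$X{\left(m \right)} = -2 + m$ ($X{\left(m \right)} = m - 2 = -2 + m$)
$\left(X{\left(\frac{0}{5} - \frac{2}{-4} \right)} + 64\right) F = \left(\left(-2 + \left(\frac{0}{5} - \frac{2}{-4}\right)\right) + 64\right) 30 = \left(\left(-2 + \left(0 \cdot \frac{1}{5} - - \frac{1}{2}\right)\right) + 64\right) 30 = \left(\left(-2 + \left(0 + \frac{1}{2}\right)\right) + 64\right) 30 = \left(\left(-2 + \frac{1}{2}\right) + 64\right) 30 = \left(- \frac{3}{2} + 64\right) 30 = \frac{125}{2} \cdot 30 = 1875$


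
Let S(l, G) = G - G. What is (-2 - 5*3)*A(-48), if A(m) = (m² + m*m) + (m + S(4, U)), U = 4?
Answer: -77520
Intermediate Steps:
S(l, G) = 0
A(m) = m + 2*m² (A(m) = (m² + m*m) + (m + 0) = (m² + m²) + m = 2*m² + m = m + 2*m²)
(-2 - 5*3)*A(-48) = (-2 - 5*3)*(-48*(1 + 2*(-48))) = (-2 - 15)*(-48*(1 - 96)) = -(-816)*(-95) = -17*4560 = -77520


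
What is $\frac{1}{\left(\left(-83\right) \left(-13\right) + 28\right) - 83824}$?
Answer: $- \frac{1}{82717} \approx -1.2089 \cdot 10^{-5}$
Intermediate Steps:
$\frac{1}{\left(\left(-83\right) \left(-13\right) + 28\right) - 83824} = \frac{1}{\left(1079 + 28\right) - 83824} = \frac{1}{1107 - 83824} = \frac{1}{-82717} = - \frac{1}{82717}$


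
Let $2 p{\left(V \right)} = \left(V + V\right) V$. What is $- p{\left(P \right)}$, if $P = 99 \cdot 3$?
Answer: $-88209$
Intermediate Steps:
$P = 297$
$p{\left(V \right)} = V^{2}$ ($p{\left(V \right)} = \frac{\left(V + V\right) V}{2} = \frac{2 V V}{2} = \frac{2 V^{2}}{2} = V^{2}$)
$- p{\left(P \right)} = - 297^{2} = \left(-1\right) 88209 = -88209$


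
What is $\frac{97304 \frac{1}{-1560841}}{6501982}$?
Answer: $- \frac{48652}{5074280043431} \approx -9.588 \cdot 10^{-9}$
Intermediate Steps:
$\frac{97304 \frac{1}{-1560841}}{6501982} = 97304 \left(- \frac{1}{1560841}\right) \frac{1}{6501982} = \left(- \frac{97304}{1560841}\right) \frac{1}{6501982} = - \frac{48652}{5074280043431}$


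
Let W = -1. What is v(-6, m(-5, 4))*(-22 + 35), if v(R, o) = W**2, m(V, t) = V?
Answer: 13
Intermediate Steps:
v(R, o) = 1 (v(R, o) = (-1)**2 = 1)
v(-6, m(-5, 4))*(-22 + 35) = 1*(-22 + 35) = 1*13 = 13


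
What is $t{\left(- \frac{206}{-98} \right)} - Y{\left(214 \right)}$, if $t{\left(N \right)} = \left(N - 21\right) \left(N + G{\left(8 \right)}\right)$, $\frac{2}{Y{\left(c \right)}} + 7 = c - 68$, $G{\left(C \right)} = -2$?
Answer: $- \frac{648372}{333739} \approx -1.9428$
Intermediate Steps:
$Y{\left(c \right)} = \frac{2}{-75 + c}$ ($Y{\left(c \right)} = \frac{2}{-7 + \left(c - 68\right)} = \frac{2}{-7 + \left(-68 + c\right)} = \frac{2}{-75 + c}$)
$t{\left(N \right)} = \left(-21 + N\right) \left(-2 + N\right)$ ($t{\left(N \right)} = \left(N - 21\right) \left(N - 2\right) = \left(-21 + N\right) \left(-2 + N\right)$)
$t{\left(- \frac{206}{-98} \right)} - Y{\left(214 \right)} = \left(42 + \left(- \frac{206}{-98}\right)^{2} - 23 \left(- \frac{206}{-98}\right)\right) - \frac{2}{-75 + 214} = \left(42 + \left(\left(-206\right) \left(- \frac{1}{98}\right)\right)^{2} - 23 \left(\left(-206\right) \left(- \frac{1}{98}\right)\right)\right) - \frac{2}{139} = \left(42 + \left(\frac{103}{49}\right)^{2} - \frac{2369}{49}\right) - 2 \cdot \frac{1}{139} = \left(42 + \frac{10609}{2401} - \frac{2369}{49}\right) - \frac{2}{139} = - \frac{4630}{2401} - \frac{2}{139} = - \frac{648372}{333739}$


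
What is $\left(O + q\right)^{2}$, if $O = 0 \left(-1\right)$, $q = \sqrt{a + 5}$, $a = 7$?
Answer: $12$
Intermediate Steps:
$q = 2 \sqrt{3}$ ($q = \sqrt{7 + 5} = \sqrt{12} = 2 \sqrt{3} \approx 3.4641$)
$O = 0$
$\left(O + q\right)^{2} = \left(0 + 2 \sqrt{3}\right)^{2} = \left(2 \sqrt{3}\right)^{2} = 12$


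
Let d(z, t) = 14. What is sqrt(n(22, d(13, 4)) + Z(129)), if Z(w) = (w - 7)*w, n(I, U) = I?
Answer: 4*sqrt(985) ≈ 125.54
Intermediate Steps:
Z(w) = w*(-7 + w) (Z(w) = (-7 + w)*w = w*(-7 + w))
sqrt(n(22, d(13, 4)) + Z(129)) = sqrt(22 + 129*(-7 + 129)) = sqrt(22 + 129*122) = sqrt(22 + 15738) = sqrt(15760) = 4*sqrt(985)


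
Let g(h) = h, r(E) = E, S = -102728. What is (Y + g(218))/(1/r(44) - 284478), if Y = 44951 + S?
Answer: 2532596/12517031 ≈ 0.20233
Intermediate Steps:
Y = -57777 (Y = 44951 - 102728 = -57777)
(Y + g(218))/(1/r(44) - 284478) = (-57777 + 218)/(1/44 - 284478) = -57559/(1/44 - 284478) = -57559/(-12517031/44) = -57559*(-44/12517031) = 2532596/12517031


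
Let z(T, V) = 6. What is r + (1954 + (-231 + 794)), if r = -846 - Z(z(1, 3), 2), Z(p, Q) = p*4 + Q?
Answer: 1645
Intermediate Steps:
Z(p, Q) = Q + 4*p (Z(p, Q) = 4*p + Q = Q + 4*p)
r = -872 (r = -846 - (2 + 4*6) = -846 - (2 + 24) = -846 - 1*26 = -846 - 26 = -872)
r + (1954 + (-231 + 794)) = -872 + (1954 + (-231 + 794)) = -872 + (1954 + 563) = -872 + 2517 = 1645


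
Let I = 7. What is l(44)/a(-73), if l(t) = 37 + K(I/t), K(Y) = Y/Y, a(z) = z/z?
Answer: 38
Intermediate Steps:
a(z) = 1
K(Y) = 1
l(t) = 38 (l(t) = 37 + 1 = 38)
l(44)/a(-73) = 38/1 = 38*1 = 38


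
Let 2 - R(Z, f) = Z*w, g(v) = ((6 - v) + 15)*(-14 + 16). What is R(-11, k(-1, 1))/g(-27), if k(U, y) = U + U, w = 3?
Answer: 35/96 ≈ 0.36458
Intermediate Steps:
k(U, y) = 2*U
g(v) = 42 - 2*v (g(v) = (21 - v)*2 = 42 - 2*v)
R(Z, f) = 2 - 3*Z (R(Z, f) = 2 - Z*3 = 2 - 3*Z)
R(-11, k(-1, 1))/g(-27) = (2 - 3*(-11))/(42 - 2*(-27)) = (2 + 33)/(42 + 54) = 35/96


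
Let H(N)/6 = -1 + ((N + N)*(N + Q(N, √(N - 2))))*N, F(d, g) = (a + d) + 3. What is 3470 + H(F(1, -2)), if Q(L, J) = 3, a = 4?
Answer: 11912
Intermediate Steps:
F(d, g) = 7 + d (F(d, g) = (4 + d) + 3 = 7 + d)
H(N) = -6 + 12*N²*(3 + N) (H(N) = 6*(-1 + ((N + N)*(N + 3))*N) = 6*(-1 + ((2*N)*(3 + N))*N) = 6*(-1 + (2*N*(3 + N))*N) = 6*(-1 + 2*N²*(3 + N)) = -6 + 12*N²*(3 + N))
3470 + H(F(1, -2)) = 3470 + (-6 + 12*(7 + 1)³ + 36*(7 + 1)²) = 3470 + (-6 + 12*8³ + 36*8²) = 3470 + (-6 + 12*512 + 36*64) = 3470 + (-6 + 6144 + 2304) = 3470 + 8442 = 11912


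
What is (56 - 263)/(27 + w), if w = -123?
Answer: 69/32 ≈ 2.1563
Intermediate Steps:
(56 - 263)/(27 + w) = (56 - 263)/(27 - 123) = -207/(-96) = -207*(-1/96) = 69/32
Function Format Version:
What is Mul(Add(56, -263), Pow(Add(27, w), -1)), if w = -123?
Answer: Rational(69, 32) ≈ 2.1563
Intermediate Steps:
Mul(Add(56, -263), Pow(Add(27, w), -1)) = Mul(Add(56, -263), Pow(Add(27, -123), -1)) = Mul(-207, Pow(-96, -1)) = Mul(-207, Rational(-1, 96)) = Rational(69, 32)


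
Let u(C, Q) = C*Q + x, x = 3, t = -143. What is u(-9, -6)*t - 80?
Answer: -8231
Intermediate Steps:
u(C, Q) = 3 + C*Q (u(C, Q) = C*Q + 3 = 3 + C*Q)
u(-9, -6)*t - 80 = (3 - 9*(-6))*(-143) - 80 = (3 + 54)*(-143) - 80 = 57*(-143) - 80 = -8151 - 80 = -8231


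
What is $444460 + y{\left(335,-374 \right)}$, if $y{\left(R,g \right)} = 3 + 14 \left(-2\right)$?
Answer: $444435$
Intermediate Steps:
$y{\left(R,g \right)} = -25$ ($y{\left(R,g \right)} = 3 - 28 = -25$)
$444460 + y{\left(335,-374 \right)} = 444460 - 25 = 444435$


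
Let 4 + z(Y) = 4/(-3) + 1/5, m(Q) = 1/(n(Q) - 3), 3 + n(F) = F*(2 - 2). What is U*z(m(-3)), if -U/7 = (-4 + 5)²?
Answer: 539/15 ≈ 35.933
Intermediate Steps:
n(F) = -3 (n(F) = -3 + F*(2 - 2) = -3 + F*0 = -3 + 0 = -3)
U = -7 (U = -7*(-4 + 5)² = -7*1² = -7*1 = -7)
m(Q) = -⅙ (m(Q) = 1/(-3 - 3) = 1/(-6) = -⅙)
z(Y) = -77/15 (z(Y) = -4 + (4/(-3) + 1/5) = -4 + (4*(-⅓) + 1*(⅕)) = -4 + (-4/3 + ⅕) = -4 - 17/15 = -77/15)
U*z(m(-3)) = -7*(-77/15) = 539/15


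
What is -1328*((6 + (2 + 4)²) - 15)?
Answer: -35856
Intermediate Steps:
-1328*((6 + (2 + 4)²) - 15) = -1328*((6 + 6²) - 15) = -1328*((6 + 36) - 15) = -1328*(42 - 15) = -1328*27 = -35856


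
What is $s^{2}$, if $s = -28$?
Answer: $784$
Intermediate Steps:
$s^{2} = \left(-28\right)^{2} = 784$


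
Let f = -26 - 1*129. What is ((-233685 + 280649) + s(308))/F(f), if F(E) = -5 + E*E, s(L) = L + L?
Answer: 2379/1201 ≈ 1.9809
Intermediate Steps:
s(L) = 2*L
f = -155 (f = -26 - 129 = -155)
F(E) = -5 + E**2
((-233685 + 280649) + s(308))/F(f) = ((-233685 + 280649) + 2*308)/(-5 + (-155)**2) = (46964 + 616)/(-5 + 24025) = 47580/24020 = 47580*(1/24020) = 2379/1201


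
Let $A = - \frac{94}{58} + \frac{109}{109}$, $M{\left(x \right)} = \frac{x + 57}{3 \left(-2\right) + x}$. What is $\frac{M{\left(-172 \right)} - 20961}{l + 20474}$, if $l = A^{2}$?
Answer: $- \frac{51438083}{50245484} \approx -1.0237$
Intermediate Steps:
$M{\left(x \right)} = \frac{57 + x}{-6 + x}$
$A = - \frac{18}{29}$ ($A = \left(-94\right) \frac{1}{58} + 109 \cdot \frac{1}{109} = - \frac{47}{29} + 1 = - \frac{18}{29} \approx -0.62069$)
$l = \frac{324}{841}$ ($l = \left(- \frac{18}{29}\right)^{2} = \frac{324}{841} \approx 0.38526$)
$\frac{M{\left(-172 \right)} - 20961}{l + 20474} = \frac{\frac{57 - 172}{-6 - 172} - 20961}{\frac{324}{841} + 20474} = \frac{\frac{1}{-178} \left(-115\right) - 20961}{\frac{17218958}{841}} = \left(\left(- \frac{1}{178}\right) \left(-115\right) - 20961\right) \frac{841}{17218958} = \left(\frac{115}{178} - 20961\right) \frac{841}{17218958} = \left(- \frac{3730943}{178}\right) \frac{841}{17218958} = - \frac{51438083}{50245484}$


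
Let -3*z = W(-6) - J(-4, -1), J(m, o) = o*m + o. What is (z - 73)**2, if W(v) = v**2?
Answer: 7056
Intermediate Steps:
J(m, o) = o + m*o (J(m, o) = m*o + o = o + m*o)
z = -11 (z = -((-6)**2 - (-1)*(1 - 4))/3 = -(36 - (-1)*(-3))/3 = -(36 - 1*3)/3 = -(36 - 3)/3 = -1/3*33 = -11)
(z - 73)**2 = (-11 - 73)**2 = (-84)**2 = 7056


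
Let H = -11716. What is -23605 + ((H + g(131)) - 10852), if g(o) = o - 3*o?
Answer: -46435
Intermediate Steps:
g(o) = -2*o
-23605 + ((H + g(131)) - 10852) = -23605 + ((-11716 - 2*131) - 10852) = -23605 + ((-11716 - 262) - 10852) = -23605 + (-11978 - 10852) = -23605 - 22830 = -46435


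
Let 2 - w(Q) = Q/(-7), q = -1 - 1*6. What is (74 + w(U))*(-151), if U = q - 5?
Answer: -78520/7 ≈ -11217.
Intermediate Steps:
q = -7 (q = -1 - 6 = -7)
U = -12 (U = -7 - 5 = -12)
w(Q) = 2 + Q/7 (w(Q) = 2 - Q/(-7) = 2 - Q*(-1)/7 = 2 - (-1)*Q/7 = 2 + Q/7)
(74 + w(U))*(-151) = (74 + (2 + (⅐)*(-12)))*(-151) = (74 + (2 - 12/7))*(-151) = (74 + 2/7)*(-151) = (520/7)*(-151) = -78520/7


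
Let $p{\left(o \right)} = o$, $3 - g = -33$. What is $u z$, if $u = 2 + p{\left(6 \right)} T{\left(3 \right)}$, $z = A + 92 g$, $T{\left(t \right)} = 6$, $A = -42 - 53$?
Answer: $122246$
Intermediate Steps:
$g = 36$ ($g = 3 - -33 = 3 + 33 = 36$)
$A = -95$ ($A = -42 - 53 = -95$)
$z = 3217$ ($z = -95 + 92 \cdot 36 = -95 + 3312 = 3217$)
$u = 38$ ($u = 2 + 6 \cdot 6 = 2 + 36 = 38$)
$u z = 38 \cdot 3217 = 122246$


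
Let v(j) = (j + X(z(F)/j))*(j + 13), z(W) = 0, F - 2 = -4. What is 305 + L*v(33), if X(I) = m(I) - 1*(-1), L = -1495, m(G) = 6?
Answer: -2750495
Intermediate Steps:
F = -2 (F = 2 - 4 = -2)
X(I) = 7 (X(I) = 6 - 1*(-1) = 6 + 1 = 7)
v(j) = (7 + j)*(13 + j) (v(j) = (j + 7)*(j + 13) = (7 + j)*(13 + j))
305 + L*v(33) = 305 - 1495*(91 + 33² + 20*33) = 305 - 1495*(91 + 1089 + 660) = 305 - 1495*1840 = 305 - 2750800 = -2750495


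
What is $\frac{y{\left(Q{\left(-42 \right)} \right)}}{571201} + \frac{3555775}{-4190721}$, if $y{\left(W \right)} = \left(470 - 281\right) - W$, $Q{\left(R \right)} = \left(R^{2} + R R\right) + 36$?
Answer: $- \frac{2045205919150}{2393744025921} \approx -0.8544$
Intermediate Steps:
$Q{\left(R \right)} = 36 + 2 R^{2}$ ($Q{\left(R \right)} = \left(R^{2} + R^{2}\right) + 36 = 2 R^{2} + 36 = 36 + 2 R^{2}$)
$y{\left(W \right)} = 189 - W$
$\frac{y{\left(Q{\left(-42 \right)} \right)}}{571201} + \frac{3555775}{-4190721} = \frac{189 - \left(36 + 2 \left(-42\right)^{2}\right)}{571201} + \frac{3555775}{-4190721} = \left(189 - \left(36 + 2 \cdot 1764\right)\right) \frac{1}{571201} + 3555775 \left(- \frac{1}{4190721}\right) = \left(189 - \left(36 + 3528\right)\right) \frac{1}{571201} - \frac{3555775}{4190721} = \left(189 - 3564\right) \frac{1}{571201} - \frac{3555775}{4190721} = \left(-3375\right) \frac{1}{571201} - \frac{3555775}{4190721} = - \frac{3375}{571201} - \frac{3555775}{4190721} = - \frac{2045205919150}{2393744025921}$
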